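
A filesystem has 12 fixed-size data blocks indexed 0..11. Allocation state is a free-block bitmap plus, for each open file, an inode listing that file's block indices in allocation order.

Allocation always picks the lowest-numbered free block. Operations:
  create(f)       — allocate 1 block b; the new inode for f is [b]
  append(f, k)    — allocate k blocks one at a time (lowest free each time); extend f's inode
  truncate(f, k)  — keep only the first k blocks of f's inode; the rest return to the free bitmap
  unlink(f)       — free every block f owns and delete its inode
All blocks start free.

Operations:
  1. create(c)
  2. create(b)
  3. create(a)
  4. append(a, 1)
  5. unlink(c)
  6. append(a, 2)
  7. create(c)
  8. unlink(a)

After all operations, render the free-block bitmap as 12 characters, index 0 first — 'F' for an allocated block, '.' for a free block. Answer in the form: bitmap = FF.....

  1. create(c)  ⇒  F...........  {c→[0]}
  2. create(b)  ⇒  FF..........  {b→[1]; c→[0]}
  3. create(a)  ⇒  FFF.........  {a→[2]; b→[1]; c→[0]}
  4. append(a, 1)  ⇒  FFFF........  {a→[2, 3]; b→[1]; c→[0]}
  5. unlink(c)  ⇒  .FFF........  {a→[2, 3]; b→[1]}
  6. append(a, 2)  ⇒  FFFFF.......  {a→[2, 3, 0, 4]; b→[1]}
  7. create(c)  ⇒  FFFFFF......  {a→[2, 3, 0, 4]; b→[1]; c→[5]}
  8. unlink(a)  ⇒  .F...F......  {b→[1]; c→[5]}

bitmap = .F...F......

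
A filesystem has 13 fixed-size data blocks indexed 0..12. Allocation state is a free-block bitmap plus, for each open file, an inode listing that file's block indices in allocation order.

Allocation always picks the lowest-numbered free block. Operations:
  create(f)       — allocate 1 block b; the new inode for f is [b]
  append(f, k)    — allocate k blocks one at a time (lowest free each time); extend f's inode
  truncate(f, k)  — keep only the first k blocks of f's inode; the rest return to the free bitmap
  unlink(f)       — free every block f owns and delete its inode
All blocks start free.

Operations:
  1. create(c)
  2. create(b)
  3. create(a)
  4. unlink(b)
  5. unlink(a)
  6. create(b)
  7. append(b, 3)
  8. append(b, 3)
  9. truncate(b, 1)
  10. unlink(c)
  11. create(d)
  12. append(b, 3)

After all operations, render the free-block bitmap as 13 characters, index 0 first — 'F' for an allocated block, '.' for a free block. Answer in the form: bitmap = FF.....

create(c): bitmap=F............ | c=[0]
create(b): bitmap=FF........... | b=[1] c=[0]
create(a): bitmap=FFF.......... | a=[2] b=[1] c=[0]
unlink(b): bitmap=F.F.......... | a=[2] c=[0]
unlink(a): bitmap=F............ | c=[0]
create(b): bitmap=FF........... | b=[1] c=[0]
append(b, 3): bitmap=FFFFF........ | b=[1, 2, 3, 4] c=[0]
append(b, 3): bitmap=FFFFFFFF..... | b=[1, 2, 3, 4, 5, 6, 7] c=[0]
truncate(b, 1): bitmap=FF........... | b=[1] c=[0]
unlink(c): bitmap=.F........... | b=[1]
create(d): bitmap=FF........... | b=[1] d=[0]
append(b, 3): bitmap=FFFFF........ | b=[1, 2, 3, 4] d=[0]

bitmap = FFFFF........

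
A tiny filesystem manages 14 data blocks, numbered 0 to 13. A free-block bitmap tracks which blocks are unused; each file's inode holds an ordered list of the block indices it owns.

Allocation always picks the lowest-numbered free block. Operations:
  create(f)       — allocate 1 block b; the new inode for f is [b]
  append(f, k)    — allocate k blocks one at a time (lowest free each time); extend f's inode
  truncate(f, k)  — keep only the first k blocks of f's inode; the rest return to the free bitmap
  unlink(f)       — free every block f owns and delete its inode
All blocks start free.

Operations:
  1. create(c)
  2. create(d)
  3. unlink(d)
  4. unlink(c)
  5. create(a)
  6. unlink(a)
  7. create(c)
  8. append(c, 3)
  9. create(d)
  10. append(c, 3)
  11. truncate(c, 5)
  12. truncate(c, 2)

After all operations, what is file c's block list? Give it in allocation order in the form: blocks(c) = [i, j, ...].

create(c): bitmap=F............. | c=[0]
create(d): bitmap=FF............ | c=[0] d=[1]
unlink(d): bitmap=F............. | c=[0]
unlink(c): bitmap=.............. | 
create(a): bitmap=F............. | a=[0]
unlink(a): bitmap=.............. | 
create(c): bitmap=F............. | c=[0]
append(c, 3): bitmap=FFFF.......... | c=[0, 1, 2, 3]
create(d): bitmap=FFFFF......... | c=[0, 1, 2, 3] d=[4]
append(c, 3): bitmap=FFFFFFFF...... | c=[0, 1, 2, 3, 5, 6, 7] d=[4]
truncate(c, 5): bitmap=FFFFFF........ | c=[0, 1, 2, 3, 5] d=[4]
truncate(c, 2): bitmap=FF..F......... | c=[0, 1] d=[4]

blocks(c) = [0, 1]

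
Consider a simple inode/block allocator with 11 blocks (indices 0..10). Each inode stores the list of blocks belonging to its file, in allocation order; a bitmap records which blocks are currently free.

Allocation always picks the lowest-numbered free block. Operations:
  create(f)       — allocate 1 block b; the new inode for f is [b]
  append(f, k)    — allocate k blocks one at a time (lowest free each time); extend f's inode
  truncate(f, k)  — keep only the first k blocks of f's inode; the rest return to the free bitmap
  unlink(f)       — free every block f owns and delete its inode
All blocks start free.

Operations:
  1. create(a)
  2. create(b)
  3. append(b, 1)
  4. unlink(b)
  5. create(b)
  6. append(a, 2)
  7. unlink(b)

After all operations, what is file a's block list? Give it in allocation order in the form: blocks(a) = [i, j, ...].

blocks(a) = [0, 2, 3]

after create(a) → a:[0]  free=[F..........]
after create(b) → a:[0], b:[1]  free=[FF.........]
after append(b, 1) → a:[0], b:[1, 2]  free=[FFF........]
after unlink(b) → a:[0]  free=[F..........]
after create(b) → a:[0], b:[1]  free=[FF.........]
after append(a, 2) → a:[0, 2, 3], b:[1]  free=[FFFF.......]
after unlink(b) → a:[0, 2, 3]  free=[F.FF.......]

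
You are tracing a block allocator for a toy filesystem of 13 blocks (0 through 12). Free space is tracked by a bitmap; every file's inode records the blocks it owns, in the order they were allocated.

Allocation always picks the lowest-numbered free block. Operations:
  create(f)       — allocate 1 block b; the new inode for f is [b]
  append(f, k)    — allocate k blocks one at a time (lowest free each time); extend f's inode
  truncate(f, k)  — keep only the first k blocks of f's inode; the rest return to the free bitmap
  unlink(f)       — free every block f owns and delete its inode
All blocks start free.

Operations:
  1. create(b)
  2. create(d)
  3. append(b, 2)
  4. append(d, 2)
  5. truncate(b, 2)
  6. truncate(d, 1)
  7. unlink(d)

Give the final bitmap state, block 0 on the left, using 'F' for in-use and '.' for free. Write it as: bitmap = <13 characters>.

bitmap = F.F..........

  1. create(b)  ⇒  F............  {b→[0]}
  2. create(d)  ⇒  FF...........  {b→[0]; d→[1]}
  3. append(b, 2)  ⇒  FFFF.........  {b→[0, 2, 3]; d→[1]}
  4. append(d, 2)  ⇒  FFFFFF.......  {b→[0, 2, 3]; d→[1, 4, 5]}
  5. truncate(b, 2)  ⇒  FFF.FF.......  {b→[0, 2]; d→[1, 4, 5]}
  6. truncate(d, 1)  ⇒  FFF..........  {b→[0, 2]; d→[1]}
  7. unlink(d)  ⇒  F.F..........  {b→[0, 2]}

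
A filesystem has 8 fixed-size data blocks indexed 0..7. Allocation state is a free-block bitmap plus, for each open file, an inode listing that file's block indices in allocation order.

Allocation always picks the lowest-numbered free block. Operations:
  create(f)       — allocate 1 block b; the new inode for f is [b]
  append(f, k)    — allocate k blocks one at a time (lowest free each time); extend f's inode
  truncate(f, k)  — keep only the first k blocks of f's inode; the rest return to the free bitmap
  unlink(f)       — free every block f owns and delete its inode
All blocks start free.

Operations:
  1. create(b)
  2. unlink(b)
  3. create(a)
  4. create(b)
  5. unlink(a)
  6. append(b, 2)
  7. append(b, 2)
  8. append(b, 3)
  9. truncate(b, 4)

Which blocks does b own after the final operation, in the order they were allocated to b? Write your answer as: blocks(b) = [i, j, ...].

blocks(b) = [1, 0, 2, 3]

after create(b) → b:[0]  free=[F.......]
after unlink(b) →   free=[........]
after create(a) → a:[0]  free=[F.......]
after create(b) → a:[0], b:[1]  free=[FF......]
after unlink(a) → b:[1]  free=[.F......]
after append(b, 2) → b:[1, 0, 2]  free=[FFF.....]
after append(b, 2) → b:[1, 0, 2, 3, 4]  free=[FFFFF...]
after append(b, 3) → b:[1, 0, 2, 3, 4, 5, 6, 7]  free=[FFFFFFFF]
after truncate(b, 4) → b:[1, 0, 2, 3]  free=[FFFF....]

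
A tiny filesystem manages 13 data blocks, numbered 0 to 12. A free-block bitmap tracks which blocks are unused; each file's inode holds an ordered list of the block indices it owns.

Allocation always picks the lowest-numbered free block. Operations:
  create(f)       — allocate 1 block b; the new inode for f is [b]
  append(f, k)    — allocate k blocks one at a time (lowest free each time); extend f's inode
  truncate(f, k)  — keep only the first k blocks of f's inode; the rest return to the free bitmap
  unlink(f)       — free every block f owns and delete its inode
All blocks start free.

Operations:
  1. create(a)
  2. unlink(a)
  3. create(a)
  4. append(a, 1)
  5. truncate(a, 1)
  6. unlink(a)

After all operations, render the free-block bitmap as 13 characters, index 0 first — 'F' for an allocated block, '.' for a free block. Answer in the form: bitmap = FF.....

create(a): bitmap=F............ | a=[0]
unlink(a): bitmap=............. | 
create(a): bitmap=F............ | a=[0]
append(a, 1): bitmap=FF........... | a=[0, 1]
truncate(a, 1): bitmap=F............ | a=[0]
unlink(a): bitmap=............. | 

bitmap = .............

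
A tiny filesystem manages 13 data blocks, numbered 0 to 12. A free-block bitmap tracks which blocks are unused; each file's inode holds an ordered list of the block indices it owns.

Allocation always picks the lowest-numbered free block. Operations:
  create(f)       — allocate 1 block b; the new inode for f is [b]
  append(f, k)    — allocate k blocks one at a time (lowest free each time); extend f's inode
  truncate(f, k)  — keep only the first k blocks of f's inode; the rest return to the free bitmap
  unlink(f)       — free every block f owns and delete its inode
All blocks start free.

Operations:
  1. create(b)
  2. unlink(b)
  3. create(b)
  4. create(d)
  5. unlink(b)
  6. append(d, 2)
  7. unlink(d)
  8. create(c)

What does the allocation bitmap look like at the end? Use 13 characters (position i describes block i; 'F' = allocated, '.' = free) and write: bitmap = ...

  1. create(b)  ⇒  F............  {b→[0]}
  2. unlink(b)  ⇒  .............  {}
  3. create(b)  ⇒  F............  {b→[0]}
  4. create(d)  ⇒  FF...........  {b→[0]; d→[1]}
  5. unlink(b)  ⇒  .F...........  {d→[1]}
  6. append(d, 2)  ⇒  FFF..........  {d→[1, 0, 2]}
  7. unlink(d)  ⇒  .............  {}
  8. create(c)  ⇒  F............  {c→[0]}

bitmap = F............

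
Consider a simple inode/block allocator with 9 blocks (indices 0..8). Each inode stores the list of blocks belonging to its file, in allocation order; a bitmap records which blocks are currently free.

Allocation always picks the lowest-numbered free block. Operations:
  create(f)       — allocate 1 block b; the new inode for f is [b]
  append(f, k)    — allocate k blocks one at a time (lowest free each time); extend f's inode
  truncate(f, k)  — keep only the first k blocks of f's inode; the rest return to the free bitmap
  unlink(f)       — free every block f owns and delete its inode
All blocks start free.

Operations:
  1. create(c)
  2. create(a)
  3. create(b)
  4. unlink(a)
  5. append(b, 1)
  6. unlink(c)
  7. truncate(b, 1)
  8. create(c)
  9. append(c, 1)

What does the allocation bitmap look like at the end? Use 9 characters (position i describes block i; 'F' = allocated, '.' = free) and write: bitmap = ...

create(c): bitmap=F........ | c=[0]
create(a): bitmap=FF....... | a=[1] c=[0]
create(b): bitmap=FFF...... | a=[1] b=[2] c=[0]
unlink(a): bitmap=F.F...... | b=[2] c=[0]
append(b, 1): bitmap=FFF...... | b=[2, 1] c=[0]
unlink(c): bitmap=.FF...... | b=[2, 1]
truncate(b, 1): bitmap=..F...... | b=[2]
create(c): bitmap=F.F...... | b=[2] c=[0]
append(c, 1): bitmap=FFF...... | b=[2] c=[0, 1]

bitmap = FFF......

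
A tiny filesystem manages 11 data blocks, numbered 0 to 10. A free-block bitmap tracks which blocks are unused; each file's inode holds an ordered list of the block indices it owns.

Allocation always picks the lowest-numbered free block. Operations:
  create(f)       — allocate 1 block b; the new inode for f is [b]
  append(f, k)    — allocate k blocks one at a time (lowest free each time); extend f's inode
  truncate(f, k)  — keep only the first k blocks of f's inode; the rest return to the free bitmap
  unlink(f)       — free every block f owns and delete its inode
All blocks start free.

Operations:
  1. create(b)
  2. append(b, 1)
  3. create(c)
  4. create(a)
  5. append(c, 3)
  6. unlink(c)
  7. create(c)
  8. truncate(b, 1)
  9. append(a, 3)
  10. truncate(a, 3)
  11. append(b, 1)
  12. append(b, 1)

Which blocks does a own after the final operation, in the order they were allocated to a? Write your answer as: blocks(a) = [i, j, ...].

blocks(a) = [3, 1, 4]

after create(b) → b:[0]  free=[F..........]
after append(b, 1) → b:[0, 1]  free=[FF.........]
after create(c) → b:[0, 1], c:[2]  free=[FFF........]
after create(a) → a:[3], b:[0, 1], c:[2]  free=[FFFF.......]
after append(c, 3) → a:[3], b:[0, 1], c:[2, 4, 5, 6]  free=[FFFFFFF....]
after unlink(c) → a:[3], b:[0, 1]  free=[FF.F.......]
after create(c) → a:[3], b:[0, 1], c:[2]  free=[FFFF.......]
after truncate(b, 1) → a:[3], b:[0], c:[2]  free=[F.FF.......]
after append(a, 3) → a:[3, 1, 4, 5], b:[0], c:[2]  free=[FFFFFF.....]
after truncate(a, 3) → a:[3, 1, 4], b:[0], c:[2]  free=[FFFFF......]
after append(b, 1) → a:[3, 1, 4], b:[0, 5], c:[2]  free=[FFFFFF.....]
after append(b, 1) → a:[3, 1, 4], b:[0, 5, 6], c:[2]  free=[FFFFFFF....]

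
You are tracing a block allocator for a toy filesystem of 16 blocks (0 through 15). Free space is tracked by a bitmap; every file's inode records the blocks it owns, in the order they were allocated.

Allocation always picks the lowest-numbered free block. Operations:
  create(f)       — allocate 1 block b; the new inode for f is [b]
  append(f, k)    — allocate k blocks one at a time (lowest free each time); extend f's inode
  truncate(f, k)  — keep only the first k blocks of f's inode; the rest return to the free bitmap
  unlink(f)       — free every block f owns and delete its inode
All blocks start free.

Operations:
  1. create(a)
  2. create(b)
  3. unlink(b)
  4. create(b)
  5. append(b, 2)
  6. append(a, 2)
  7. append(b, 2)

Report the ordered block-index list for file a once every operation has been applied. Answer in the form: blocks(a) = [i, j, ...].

after create(a) → a:[0]  free=[F...............]
after create(b) → a:[0], b:[1]  free=[FF..............]
after unlink(b) → a:[0]  free=[F...............]
after create(b) → a:[0], b:[1]  free=[FF..............]
after append(b, 2) → a:[0], b:[1, 2, 3]  free=[FFFF............]
after append(a, 2) → a:[0, 4, 5], b:[1, 2, 3]  free=[FFFFFF..........]
after append(b, 2) → a:[0, 4, 5], b:[1, 2, 3, 6, 7]  free=[FFFFFFFF........]

blocks(a) = [0, 4, 5]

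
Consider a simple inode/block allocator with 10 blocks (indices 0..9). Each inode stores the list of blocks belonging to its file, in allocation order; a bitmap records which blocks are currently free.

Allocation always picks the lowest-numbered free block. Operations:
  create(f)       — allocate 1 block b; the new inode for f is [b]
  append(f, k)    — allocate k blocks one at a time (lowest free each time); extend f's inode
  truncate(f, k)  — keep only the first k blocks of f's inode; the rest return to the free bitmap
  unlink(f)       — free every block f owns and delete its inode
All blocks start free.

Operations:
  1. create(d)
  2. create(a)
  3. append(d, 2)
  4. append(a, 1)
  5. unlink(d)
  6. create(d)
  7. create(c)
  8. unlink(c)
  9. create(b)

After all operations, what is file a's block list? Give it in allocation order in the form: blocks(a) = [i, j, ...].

blocks(a) = [1, 4]

after create(d) → d:[0]  free=[F.........]
after create(a) → a:[1], d:[0]  free=[FF........]
after append(d, 2) → a:[1], d:[0, 2, 3]  free=[FFFF......]
after append(a, 1) → a:[1, 4], d:[0, 2, 3]  free=[FFFFF.....]
after unlink(d) → a:[1, 4]  free=[.F..F.....]
after create(d) → a:[1, 4], d:[0]  free=[FF..F.....]
after create(c) → a:[1, 4], c:[2], d:[0]  free=[FFF.F.....]
after unlink(c) → a:[1, 4], d:[0]  free=[FF..F.....]
after create(b) → a:[1, 4], b:[2], d:[0]  free=[FFF.F.....]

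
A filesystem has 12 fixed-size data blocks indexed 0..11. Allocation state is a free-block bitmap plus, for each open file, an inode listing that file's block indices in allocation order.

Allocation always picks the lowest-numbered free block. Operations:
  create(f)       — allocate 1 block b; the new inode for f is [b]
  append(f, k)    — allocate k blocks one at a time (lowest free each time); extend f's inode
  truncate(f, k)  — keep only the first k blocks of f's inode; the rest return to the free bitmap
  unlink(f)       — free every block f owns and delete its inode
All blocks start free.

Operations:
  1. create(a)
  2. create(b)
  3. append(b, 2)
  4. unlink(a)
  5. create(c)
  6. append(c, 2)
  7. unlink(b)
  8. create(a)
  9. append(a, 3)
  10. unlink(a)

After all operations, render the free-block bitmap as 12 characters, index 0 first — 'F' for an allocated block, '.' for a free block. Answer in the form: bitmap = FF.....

  1. create(a)  ⇒  F...........  {a→[0]}
  2. create(b)  ⇒  FF..........  {a→[0]; b→[1]}
  3. append(b, 2)  ⇒  FFFF........  {a→[0]; b→[1, 2, 3]}
  4. unlink(a)  ⇒  .FFF........  {b→[1, 2, 3]}
  5. create(c)  ⇒  FFFF........  {b→[1, 2, 3]; c→[0]}
  6. append(c, 2)  ⇒  FFFFFF......  {b→[1, 2, 3]; c→[0, 4, 5]}
  7. unlink(b)  ⇒  F...FF......  {c→[0, 4, 5]}
  8. create(a)  ⇒  FF..FF......  {a→[1]; c→[0, 4, 5]}
  9. append(a, 3)  ⇒  FFFFFFF.....  {a→[1, 2, 3, 6]; c→[0, 4, 5]}
  10. unlink(a)  ⇒  F...FF......  {c→[0, 4, 5]}

bitmap = F...FF......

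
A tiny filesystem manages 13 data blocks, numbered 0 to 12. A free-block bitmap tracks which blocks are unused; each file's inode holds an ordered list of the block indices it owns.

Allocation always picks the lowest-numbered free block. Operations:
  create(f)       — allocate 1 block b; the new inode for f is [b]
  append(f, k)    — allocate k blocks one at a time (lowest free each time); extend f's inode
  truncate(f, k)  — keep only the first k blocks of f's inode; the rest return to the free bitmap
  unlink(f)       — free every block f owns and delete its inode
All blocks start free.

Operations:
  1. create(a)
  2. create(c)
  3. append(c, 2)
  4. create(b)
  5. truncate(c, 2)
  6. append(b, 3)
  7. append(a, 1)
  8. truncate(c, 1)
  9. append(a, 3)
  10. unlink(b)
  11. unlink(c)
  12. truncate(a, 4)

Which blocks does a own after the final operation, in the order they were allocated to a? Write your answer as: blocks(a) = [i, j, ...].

blocks(a) = [0, 7, 2, 8]

[1] create(a) — a=0 (map F............)
[2] create(c) — a=0 c=1 (map FF...........)
[3] append(c, 2) — a=0 c=1,2,3 (map FFFF.........)
[4] create(b) — a=0 b=4 c=1,2,3 (map FFFFF........)
[5] truncate(c, 2) — a=0 b=4 c=1,2 (map FFF.F........)
[6] append(b, 3) — a=0 b=4,3,5,6 c=1,2 (map FFFFFFF......)
[7] append(a, 1) — a=0,7 b=4,3,5,6 c=1,2 (map FFFFFFFF.....)
[8] truncate(c, 1) — a=0,7 b=4,3,5,6 c=1 (map FF.FFFFF.....)
[9] append(a, 3) — a=0,7,2,8,9 b=4,3,5,6 c=1 (map FFFFFFFFFF...)
[10] unlink(b) — a=0,7,2,8,9 c=1 (map FFF....FFF...)
[11] unlink(c) — a=0,7,2,8,9 (map F.F....FFF...)
[12] truncate(a, 4) — a=0,7,2,8 (map F.F....FF....)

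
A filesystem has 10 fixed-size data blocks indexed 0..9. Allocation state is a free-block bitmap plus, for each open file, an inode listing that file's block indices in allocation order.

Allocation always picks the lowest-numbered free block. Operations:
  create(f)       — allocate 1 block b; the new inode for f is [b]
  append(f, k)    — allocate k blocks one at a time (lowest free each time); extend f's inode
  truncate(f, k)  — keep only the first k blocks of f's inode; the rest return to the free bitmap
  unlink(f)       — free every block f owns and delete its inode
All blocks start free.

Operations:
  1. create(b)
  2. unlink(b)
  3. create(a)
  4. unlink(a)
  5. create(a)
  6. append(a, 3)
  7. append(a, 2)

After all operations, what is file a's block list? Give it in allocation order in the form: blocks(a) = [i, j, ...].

blocks(a) = [0, 1, 2, 3, 4, 5]

create(b): bitmap=F......... | b=[0]
unlink(b): bitmap=.......... | 
create(a): bitmap=F......... | a=[0]
unlink(a): bitmap=.......... | 
create(a): bitmap=F......... | a=[0]
append(a, 3): bitmap=FFFF...... | a=[0, 1, 2, 3]
append(a, 2): bitmap=FFFFFF.... | a=[0, 1, 2, 3, 4, 5]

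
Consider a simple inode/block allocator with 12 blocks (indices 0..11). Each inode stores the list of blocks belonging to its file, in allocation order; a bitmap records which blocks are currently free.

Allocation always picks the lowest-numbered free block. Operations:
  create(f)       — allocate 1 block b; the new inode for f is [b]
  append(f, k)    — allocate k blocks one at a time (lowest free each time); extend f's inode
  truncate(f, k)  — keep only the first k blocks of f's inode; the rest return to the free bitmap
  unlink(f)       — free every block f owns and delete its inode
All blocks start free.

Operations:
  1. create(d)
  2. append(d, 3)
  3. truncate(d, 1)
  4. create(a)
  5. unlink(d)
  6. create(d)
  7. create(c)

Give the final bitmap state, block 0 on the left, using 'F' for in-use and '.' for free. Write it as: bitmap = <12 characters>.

bitmap = FFF.........

[1] create(d) — d=0 (map F...........)
[2] append(d, 3) — d=0,1,2,3 (map FFFF........)
[3] truncate(d, 1) — d=0 (map F...........)
[4] create(a) — a=1 d=0 (map FF..........)
[5] unlink(d) — a=1 (map .F..........)
[6] create(d) — a=1 d=0 (map FF..........)
[7] create(c) — a=1 c=2 d=0 (map FFF.........)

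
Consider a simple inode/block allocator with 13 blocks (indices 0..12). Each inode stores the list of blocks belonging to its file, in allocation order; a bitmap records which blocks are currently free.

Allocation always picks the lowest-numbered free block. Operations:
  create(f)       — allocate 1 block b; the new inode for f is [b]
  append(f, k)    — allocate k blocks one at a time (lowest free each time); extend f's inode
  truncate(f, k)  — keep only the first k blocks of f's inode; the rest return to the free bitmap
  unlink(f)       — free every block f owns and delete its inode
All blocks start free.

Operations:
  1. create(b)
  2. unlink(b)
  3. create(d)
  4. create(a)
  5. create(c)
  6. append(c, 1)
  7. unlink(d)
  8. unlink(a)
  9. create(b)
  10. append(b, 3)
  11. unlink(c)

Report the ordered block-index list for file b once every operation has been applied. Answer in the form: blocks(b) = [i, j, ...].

blocks(b) = [0, 1, 4, 5]

create(b): bitmap=F............ | b=[0]
unlink(b): bitmap=............. | 
create(d): bitmap=F............ | d=[0]
create(a): bitmap=FF........... | a=[1] d=[0]
create(c): bitmap=FFF.......... | a=[1] c=[2] d=[0]
append(c, 1): bitmap=FFFF......... | a=[1] c=[2, 3] d=[0]
unlink(d): bitmap=.FFF......... | a=[1] c=[2, 3]
unlink(a): bitmap=..FF......... | c=[2, 3]
create(b): bitmap=F.FF......... | b=[0] c=[2, 3]
append(b, 3): bitmap=FFFFFF....... | b=[0, 1, 4, 5] c=[2, 3]
unlink(c): bitmap=FF..FF....... | b=[0, 1, 4, 5]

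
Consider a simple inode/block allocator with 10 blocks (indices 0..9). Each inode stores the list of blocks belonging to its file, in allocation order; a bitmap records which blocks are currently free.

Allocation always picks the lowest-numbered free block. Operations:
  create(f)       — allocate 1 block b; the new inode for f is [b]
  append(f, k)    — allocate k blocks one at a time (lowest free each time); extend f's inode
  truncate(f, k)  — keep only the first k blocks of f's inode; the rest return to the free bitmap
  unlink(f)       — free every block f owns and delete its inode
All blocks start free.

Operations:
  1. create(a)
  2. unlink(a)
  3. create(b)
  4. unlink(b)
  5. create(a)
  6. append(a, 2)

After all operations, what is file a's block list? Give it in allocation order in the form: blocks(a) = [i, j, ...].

create(a): bitmap=F......... | a=[0]
unlink(a): bitmap=.......... | 
create(b): bitmap=F......... | b=[0]
unlink(b): bitmap=.......... | 
create(a): bitmap=F......... | a=[0]
append(a, 2): bitmap=FFF....... | a=[0, 1, 2]

blocks(a) = [0, 1, 2]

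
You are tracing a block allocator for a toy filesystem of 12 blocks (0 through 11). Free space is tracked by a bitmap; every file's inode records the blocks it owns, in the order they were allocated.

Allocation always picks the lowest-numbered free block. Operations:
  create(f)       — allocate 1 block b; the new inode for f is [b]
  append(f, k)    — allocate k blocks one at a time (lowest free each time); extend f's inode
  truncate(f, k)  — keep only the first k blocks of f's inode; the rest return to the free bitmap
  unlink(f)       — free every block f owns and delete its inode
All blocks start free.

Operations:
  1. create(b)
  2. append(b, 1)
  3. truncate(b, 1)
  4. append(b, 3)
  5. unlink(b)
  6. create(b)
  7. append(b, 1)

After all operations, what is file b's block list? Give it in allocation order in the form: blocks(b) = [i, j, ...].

blocks(b) = [0, 1]

after create(b) → b:[0]  free=[F...........]
after append(b, 1) → b:[0, 1]  free=[FF..........]
after truncate(b, 1) → b:[0]  free=[F...........]
after append(b, 3) → b:[0, 1, 2, 3]  free=[FFFF........]
after unlink(b) →   free=[............]
after create(b) → b:[0]  free=[F...........]
after append(b, 1) → b:[0, 1]  free=[FF..........]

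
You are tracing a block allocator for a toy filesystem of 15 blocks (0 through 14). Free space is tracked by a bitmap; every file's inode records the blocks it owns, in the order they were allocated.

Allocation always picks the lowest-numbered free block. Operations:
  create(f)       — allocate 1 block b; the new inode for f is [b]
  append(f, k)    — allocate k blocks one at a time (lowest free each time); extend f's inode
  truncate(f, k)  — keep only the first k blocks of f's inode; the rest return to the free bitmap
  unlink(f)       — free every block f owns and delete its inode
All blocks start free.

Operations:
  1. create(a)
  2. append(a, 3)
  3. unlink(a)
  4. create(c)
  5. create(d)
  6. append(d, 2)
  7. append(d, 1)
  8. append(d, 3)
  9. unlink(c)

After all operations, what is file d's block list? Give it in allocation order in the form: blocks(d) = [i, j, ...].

blocks(d) = [1, 2, 3, 4, 5, 6, 7]

after create(a) → a:[0]  free=[F..............]
after append(a, 3) → a:[0, 1, 2, 3]  free=[FFFF...........]
after unlink(a) →   free=[...............]
after create(c) → c:[0]  free=[F..............]
after create(d) → c:[0], d:[1]  free=[FF.............]
after append(d, 2) → c:[0], d:[1, 2, 3]  free=[FFFF...........]
after append(d, 1) → c:[0], d:[1, 2, 3, 4]  free=[FFFFF..........]
after append(d, 3) → c:[0], d:[1, 2, 3, 4, 5, 6, 7]  free=[FFFFFFFF.......]
after unlink(c) → d:[1, 2, 3, 4, 5, 6, 7]  free=[.FFFFFFF.......]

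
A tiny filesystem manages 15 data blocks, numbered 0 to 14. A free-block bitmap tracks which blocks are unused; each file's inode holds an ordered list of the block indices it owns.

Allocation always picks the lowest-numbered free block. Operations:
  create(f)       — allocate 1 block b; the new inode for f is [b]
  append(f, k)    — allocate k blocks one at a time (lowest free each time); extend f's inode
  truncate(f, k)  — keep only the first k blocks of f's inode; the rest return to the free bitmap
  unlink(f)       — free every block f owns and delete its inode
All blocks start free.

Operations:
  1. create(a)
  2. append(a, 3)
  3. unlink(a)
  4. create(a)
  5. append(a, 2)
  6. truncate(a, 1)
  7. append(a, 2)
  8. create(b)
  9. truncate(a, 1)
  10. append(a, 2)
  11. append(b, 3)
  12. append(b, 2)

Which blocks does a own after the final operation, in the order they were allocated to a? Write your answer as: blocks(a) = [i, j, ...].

  1. create(a)  ⇒  F..............  {a→[0]}
  2. append(a, 3)  ⇒  FFFF...........  {a→[0, 1, 2, 3]}
  3. unlink(a)  ⇒  ...............  {}
  4. create(a)  ⇒  F..............  {a→[0]}
  5. append(a, 2)  ⇒  FFF............  {a→[0, 1, 2]}
  6. truncate(a, 1)  ⇒  F..............  {a→[0]}
  7. append(a, 2)  ⇒  FFF............  {a→[0, 1, 2]}
  8. create(b)  ⇒  FFFF...........  {a→[0, 1, 2]; b→[3]}
  9. truncate(a, 1)  ⇒  F..F...........  {a→[0]; b→[3]}
  10. append(a, 2)  ⇒  FFFF...........  {a→[0, 1, 2]; b→[3]}
  11. append(b, 3)  ⇒  FFFFFFF........  {a→[0, 1, 2]; b→[3, 4, 5, 6]}
  12. append(b, 2)  ⇒  FFFFFFFFF......  {a→[0, 1, 2]; b→[3, 4, 5, 6, 7, 8]}

blocks(a) = [0, 1, 2]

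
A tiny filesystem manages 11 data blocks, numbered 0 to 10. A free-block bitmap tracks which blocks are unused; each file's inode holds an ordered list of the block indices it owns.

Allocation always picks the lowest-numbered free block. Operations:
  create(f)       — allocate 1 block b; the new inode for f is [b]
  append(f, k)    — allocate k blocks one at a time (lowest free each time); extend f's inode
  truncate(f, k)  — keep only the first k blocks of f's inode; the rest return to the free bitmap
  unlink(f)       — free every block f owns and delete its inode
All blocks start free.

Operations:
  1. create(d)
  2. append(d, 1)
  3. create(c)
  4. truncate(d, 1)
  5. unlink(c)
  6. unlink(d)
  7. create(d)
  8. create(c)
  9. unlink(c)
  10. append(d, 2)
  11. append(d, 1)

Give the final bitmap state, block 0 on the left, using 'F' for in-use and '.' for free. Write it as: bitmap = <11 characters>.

bitmap = FFFF.......

create(d): bitmap=F.......... | d=[0]
append(d, 1): bitmap=FF......... | d=[0, 1]
create(c): bitmap=FFF........ | c=[2] d=[0, 1]
truncate(d, 1): bitmap=F.F........ | c=[2] d=[0]
unlink(c): bitmap=F.......... | d=[0]
unlink(d): bitmap=........... | 
create(d): bitmap=F.......... | d=[0]
create(c): bitmap=FF......... | c=[1] d=[0]
unlink(c): bitmap=F.......... | d=[0]
append(d, 2): bitmap=FFF........ | d=[0, 1, 2]
append(d, 1): bitmap=FFFF....... | d=[0, 1, 2, 3]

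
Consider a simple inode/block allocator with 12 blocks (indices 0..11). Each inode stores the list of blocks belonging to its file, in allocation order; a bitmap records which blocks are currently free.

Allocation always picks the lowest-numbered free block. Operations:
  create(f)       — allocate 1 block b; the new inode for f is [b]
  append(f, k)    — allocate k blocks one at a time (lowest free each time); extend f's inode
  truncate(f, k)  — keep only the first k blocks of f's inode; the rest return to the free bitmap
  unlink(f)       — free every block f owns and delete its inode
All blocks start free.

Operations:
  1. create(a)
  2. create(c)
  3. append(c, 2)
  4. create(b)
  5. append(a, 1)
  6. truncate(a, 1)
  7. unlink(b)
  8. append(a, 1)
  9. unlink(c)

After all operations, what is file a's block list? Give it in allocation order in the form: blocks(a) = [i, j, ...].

blocks(a) = [0, 4]

  1. create(a)  ⇒  F...........  {a→[0]}
  2. create(c)  ⇒  FF..........  {a→[0]; c→[1]}
  3. append(c, 2)  ⇒  FFFF........  {a→[0]; c→[1, 2, 3]}
  4. create(b)  ⇒  FFFFF.......  {a→[0]; b→[4]; c→[1, 2, 3]}
  5. append(a, 1)  ⇒  FFFFFF......  {a→[0, 5]; b→[4]; c→[1, 2, 3]}
  6. truncate(a, 1)  ⇒  FFFFF.......  {a→[0]; b→[4]; c→[1, 2, 3]}
  7. unlink(b)  ⇒  FFFF........  {a→[0]; c→[1, 2, 3]}
  8. append(a, 1)  ⇒  FFFFF.......  {a→[0, 4]; c→[1, 2, 3]}
  9. unlink(c)  ⇒  F...F.......  {a→[0, 4]}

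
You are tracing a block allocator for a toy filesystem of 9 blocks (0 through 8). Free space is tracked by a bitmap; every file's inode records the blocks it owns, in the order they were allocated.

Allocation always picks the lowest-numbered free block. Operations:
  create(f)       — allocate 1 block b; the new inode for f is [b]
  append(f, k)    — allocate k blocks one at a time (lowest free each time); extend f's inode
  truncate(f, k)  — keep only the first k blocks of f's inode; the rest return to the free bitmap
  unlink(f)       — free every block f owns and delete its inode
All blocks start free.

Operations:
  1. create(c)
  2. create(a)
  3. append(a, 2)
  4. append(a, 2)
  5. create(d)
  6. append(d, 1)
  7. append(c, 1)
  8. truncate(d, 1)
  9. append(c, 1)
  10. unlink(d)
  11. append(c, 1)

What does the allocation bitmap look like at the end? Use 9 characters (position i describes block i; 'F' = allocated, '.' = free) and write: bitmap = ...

bitmap = FFFFFFFFF

after create(c) → c:[0]  free=[F........]
after create(a) → a:[1], c:[0]  free=[FF.......]
after append(a, 2) → a:[1, 2, 3], c:[0]  free=[FFFF.....]
after append(a, 2) → a:[1, 2, 3, 4, 5], c:[0]  free=[FFFFFF...]
after create(d) → a:[1, 2, 3, 4, 5], c:[0], d:[6]  free=[FFFFFFF..]
after append(d, 1) → a:[1, 2, 3, 4, 5], c:[0], d:[6, 7]  free=[FFFFFFFF.]
after append(c, 1) → a:[1, 2, 3, 4, 5], c:[0, 8], d:[6, 7]  free=[FFFFFFFFF]
after truncate(d, 1) → a:[1, 2, 3, 4, 5], c:[0, 8], d:[6]  free=[FFFFFFF.F]
after append(c, 1) → a:[1, 2, 3, 4, 5], c:[0, 8, 7], d:[6]  free=[FFFFFFFFF]
after unlink(d) → a:[1, 2, 3, 4, 5], c:[0, 8, 7]  free=[FFFFFF.FF]
after append(c, 1) → a:[1, 2, 3, 4, 5], c:[0, 8, 7, 6]  free=[FFFFFFFFF]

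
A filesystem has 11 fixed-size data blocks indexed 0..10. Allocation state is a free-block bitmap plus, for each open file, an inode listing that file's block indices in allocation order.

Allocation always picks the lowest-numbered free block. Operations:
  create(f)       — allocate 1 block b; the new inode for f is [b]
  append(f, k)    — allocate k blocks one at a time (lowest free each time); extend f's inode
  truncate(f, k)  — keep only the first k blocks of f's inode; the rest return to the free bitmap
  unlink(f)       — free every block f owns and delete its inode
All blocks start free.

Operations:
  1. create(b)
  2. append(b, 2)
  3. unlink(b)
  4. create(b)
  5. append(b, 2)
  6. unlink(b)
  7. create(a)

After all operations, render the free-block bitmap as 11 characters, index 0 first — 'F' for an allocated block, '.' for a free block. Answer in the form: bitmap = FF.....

bitmap = F..........

[1] create(b) — b=0 (map F..........)
[2] append(b, 2) — b=0,1,2 (map FFF........)
[3] unlink(b) —  (map ...........)
[4] create(b) — b=0 (map F..........)
[5] append(b, 2) — b=0,1,2 (map FFF........)
[6] unlink(b) —  (map ...........)
[7] create(a) — a=0 (map F..........)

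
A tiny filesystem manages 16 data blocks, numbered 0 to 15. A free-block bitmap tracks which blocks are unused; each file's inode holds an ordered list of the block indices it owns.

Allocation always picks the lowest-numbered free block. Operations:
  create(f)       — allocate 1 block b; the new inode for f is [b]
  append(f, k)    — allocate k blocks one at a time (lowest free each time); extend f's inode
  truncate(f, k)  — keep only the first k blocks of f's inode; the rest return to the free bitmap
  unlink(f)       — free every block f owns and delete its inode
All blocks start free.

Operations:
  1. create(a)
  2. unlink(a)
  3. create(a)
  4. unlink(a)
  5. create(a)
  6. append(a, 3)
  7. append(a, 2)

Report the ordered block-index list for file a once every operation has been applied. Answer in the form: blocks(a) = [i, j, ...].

blocks(a) = [0, 1, 2, 3, 4, 5]

[1] create(a) — a=0 (map F...............)
[2] unlink(a) —  (map ................)
[3] create(a) — a=0 (map F...............)
[4] unlink(a) —  (map ................)
[5] create(a) — a=0 (map F...............)
[6] append(a, 3) — a=0,1,2,3 (map FFFF............)
[7] append(a, 2) — a=0,1,2,3,4,5 (map FFFFFF..........)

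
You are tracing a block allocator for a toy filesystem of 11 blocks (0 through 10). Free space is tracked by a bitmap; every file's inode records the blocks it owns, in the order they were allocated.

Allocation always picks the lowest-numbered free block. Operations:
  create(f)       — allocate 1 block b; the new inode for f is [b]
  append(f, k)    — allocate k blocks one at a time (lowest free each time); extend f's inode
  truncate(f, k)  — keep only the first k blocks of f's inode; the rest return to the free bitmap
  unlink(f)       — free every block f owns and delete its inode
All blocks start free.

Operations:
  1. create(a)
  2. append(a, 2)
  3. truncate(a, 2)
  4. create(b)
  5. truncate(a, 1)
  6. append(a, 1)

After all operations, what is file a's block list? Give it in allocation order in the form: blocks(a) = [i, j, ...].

blocks(a) = [0, 1]

create(a): bitmap=F.......... | a=[0]
append(a, 2): bitmap=FFF........ | a=[0, 1, 2]
truncate(a, 2): bitmap=FF......... | a=[0, 1]
create(b): bitmap=FFF........ | a=[0, 1] b=[2]
truncate(a, 1): bitmap=F.F........ | a=[0] b=[2]
append(a, 1): bitmap=FFF........ | a=[0, 1] b=[2]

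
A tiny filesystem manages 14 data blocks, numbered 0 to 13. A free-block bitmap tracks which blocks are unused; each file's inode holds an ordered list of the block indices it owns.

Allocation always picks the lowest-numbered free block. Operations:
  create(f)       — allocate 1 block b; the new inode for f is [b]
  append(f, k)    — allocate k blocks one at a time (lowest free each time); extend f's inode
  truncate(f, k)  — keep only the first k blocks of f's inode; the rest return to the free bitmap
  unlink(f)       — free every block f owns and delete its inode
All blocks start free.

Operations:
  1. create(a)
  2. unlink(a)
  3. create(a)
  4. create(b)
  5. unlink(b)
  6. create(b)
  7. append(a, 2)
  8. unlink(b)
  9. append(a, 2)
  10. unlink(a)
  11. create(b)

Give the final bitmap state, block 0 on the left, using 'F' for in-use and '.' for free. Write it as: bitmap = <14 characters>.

[1] create(a) — a=0 (map F.............)
[2] unlink(a) —  (map ..............)
[3] create(a) — a=0 (map F.............)
[4] create(b) — a=0 b=1 (map FF............)
[5] unlink(b) — a=0 (map F.............)
[6] create(b) — a=0 b=1 (map FF............)
[7] append(a, 2) — a=0,2,3 b=1 (map FFFF..........)
[8] unlink(b) — a=0,2,3 (map F.FF..........)
[9] append(a, 2) — a=0,2,3,1,4 (map FFFFF.........)
[10] unlink(a) —  (map ..............)
[11] create(b) — b=0 (map F.............)

bitmap = F.............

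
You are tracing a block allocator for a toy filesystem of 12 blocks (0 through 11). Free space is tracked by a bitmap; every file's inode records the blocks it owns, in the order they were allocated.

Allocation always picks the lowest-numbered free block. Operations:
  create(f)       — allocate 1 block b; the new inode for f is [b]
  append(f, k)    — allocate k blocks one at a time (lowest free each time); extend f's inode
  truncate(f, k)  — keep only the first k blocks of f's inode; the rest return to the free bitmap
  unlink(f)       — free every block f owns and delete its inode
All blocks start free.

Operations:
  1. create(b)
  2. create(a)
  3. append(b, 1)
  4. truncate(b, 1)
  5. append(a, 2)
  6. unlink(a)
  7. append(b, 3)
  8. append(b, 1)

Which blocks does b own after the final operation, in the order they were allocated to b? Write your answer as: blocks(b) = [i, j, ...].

[1] create(b) — b=0 (map F...........)
[2] create(a) — a=1 b=0 (map FF..........)
[3] append(b, 1) — a=1 b=0,2 (map FFF.........)
[4] truncate(b, 1) — a=1 b=0 (map FF..........)
[5] append(a, 2) — a=1,2,3 b=0 (map FFFF........)
[6] unlink(a) — b=0 (map F...........)
[7] append(b, 3) — b=0,1,2,3 (map FFFF........)
[8] append(b, 1) — b=0,1,2,3,4 (map FFFFF.......)

blocks(b) = [0, 1, 2, 3, 4]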